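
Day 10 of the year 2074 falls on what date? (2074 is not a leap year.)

2074-01-10

10 into January → January 10.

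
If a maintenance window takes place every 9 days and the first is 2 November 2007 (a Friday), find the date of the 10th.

22 January 2008

The 10th occurrence is 9 intervals after the first: 9 × 9 = 81 days after 2 November 2007.
November has 30 days — 28 days to the end of November leaves 53.
December has 31 days (22 left).
22 days into January → 22 January 2008.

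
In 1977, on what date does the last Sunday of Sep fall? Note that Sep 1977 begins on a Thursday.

Sep 25, 1977

Sep 1977 begins on a Thursday, so the first Sunday is Sep 4 (3 days later).
Sep 1977 has 30 days. Adding weeks: 4, 11, 18, 25 — the last one ≤ 30 is the 25th.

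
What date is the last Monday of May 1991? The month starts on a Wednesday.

May 1991 begins on a Wednesday, so the first Monday is May 6 (5 days later).
May 1991 has 31 days. Adding weeks: 6, 13, 20, 27 — the last one ≤ 31 is the 27th.

27 May 1991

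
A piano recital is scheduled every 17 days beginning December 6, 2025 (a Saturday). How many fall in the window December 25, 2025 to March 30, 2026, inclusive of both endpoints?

5

Occurrences land 17·i days after December 6, 2025 for i = 0, 1, 2, …
December 25, 2025 is 19 days after the start; 19 ÷ 17 = 1 remainder 2; since the remainder is 2, round up to i = 2. First occurrence in the window: #3 on January 9, 2026 (2×17 = 34 days in).
March 30, 2026 is 114 days after the start; 114 ÷ 17 = 6 remainder 12. Last occurrence in the window: #7 on March 18, 2026.
Occurrences #3 through #7: 5 in total.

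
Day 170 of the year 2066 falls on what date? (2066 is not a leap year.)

19 June 2066

January has 31 days (170 − 31 = 139 remain).
February has 28 days (139 − 28 = 111 remain).
March has 31 days (111 − 31 = 80 remain).
April has 30 days (80 − 30 = 50 remain).
May has 31 days (50 − 31 = 19 remain).
19 into June → June 19.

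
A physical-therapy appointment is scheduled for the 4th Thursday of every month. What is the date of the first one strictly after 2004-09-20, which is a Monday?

2004-09-23

September 2004 starts on a Wednesday; its first Thursday is the 2nd, so the 4th Thursday is the 23rd — 2004-09-23.
2004-09-23 is after 2004-09-20, so that is the next one.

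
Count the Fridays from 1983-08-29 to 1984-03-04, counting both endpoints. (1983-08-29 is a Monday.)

1983-08-29 is a Monday; the first Friday on or after it is 1983-09-02 (4 days later).
From 1983-09-02 to 1984-03-04: 28 + 31 + 30 + 31 + 31 + 29 + 4 = 184 days (rest of September, October, November, December, January, February, March).
184 ÷ 7 = 26 full weeks with remainder 2, so 26 more Fridays after the first → 27.

27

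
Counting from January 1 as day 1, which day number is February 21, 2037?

Days in months before February: 31 = 31.
Plus 21 days into February → day 52.

52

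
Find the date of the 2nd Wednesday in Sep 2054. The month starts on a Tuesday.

Sep 2054 begins on a Tuesday, so the first Wednesday is Sep 2 (1 day later).
The 2nd Wednesday is 1 weeks later: 2 + 7 = 9.

Sep 9, 2054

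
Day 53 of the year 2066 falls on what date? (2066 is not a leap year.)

22 February 2066

January has 31 days (53 − 31 = 22 remain).
22 into February → February 22.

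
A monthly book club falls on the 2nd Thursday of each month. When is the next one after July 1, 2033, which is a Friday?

July 14, 2033

July 2033 starts on a Friday; its first Thursday is the 7th, so the 2nd Thursday is the 14th — July 14, 2033.
July 14, 2033 is after July 1, 2033, so that is the next one.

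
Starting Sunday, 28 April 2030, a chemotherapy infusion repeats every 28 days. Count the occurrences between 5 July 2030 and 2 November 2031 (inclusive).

17

Occurrences land 28·i days after 28 April 2030 for i = 0, 1, 2, …
5 July 2030 is 68 days after the start; 68 ÷ 28 = 2 remainder 12; since the remainder is 12, round up to i = 3. First occurrence in the window: #4 on 21 July 2030 (3×28 = 84 days in).
2 November 2031 is 553 days after the start; 553 ÷ 28 = 19 remainder 21. Last occurrence in the window: #20 on 12 October 2031.
Occurrences #4 through #20: 17 in total.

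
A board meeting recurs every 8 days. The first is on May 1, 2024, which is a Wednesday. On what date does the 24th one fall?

Nov 1, 2024

The 24th occurrence is 23 intervals after the first: 23 × 8 = 184 days after May 1, 2024.
May has 31 days — 30 days to the end of May leaves 154.
Jun has 30 days (124 left).
Jul has 31 days (93 left).
Aug has 31 days (62 left).
Sep has 30 days (32 left).
Oct has 31 days (1 left).
1 day into Nov → Nov 1, 2024.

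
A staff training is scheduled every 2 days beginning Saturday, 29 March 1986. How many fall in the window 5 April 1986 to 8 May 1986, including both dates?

17

Occurrences land 2·i days after 29 March 1986 for i = 0, 1, 2, …
5 April 1986 is 7 days after the start; 7 ÷ 2 = 3 remainder 1; since the remainder is 1, round up to i = 4. First occurrence in the window: #5 on 6 April 1986 (4×2 = 8 days in).
8 May 1986 is 40 days after the start; 40 ÷ 2 = 20 remainder 0. Last occurrence in the window: #21 on 8 May 1986.
Occurrences #5 through #21: 17 in total.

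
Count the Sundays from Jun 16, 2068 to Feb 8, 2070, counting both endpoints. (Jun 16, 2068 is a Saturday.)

86

Jun 16, 2068 is a Saturday; the first Sunday on or after it is Jun 17, 2068 (1 day later).
From Jun 17, 2068 to Feb 8, 2070: 197 + 365 + 39 = 601 days (rest of 2068, 2069, to Feb 8, 2070 in 2070).
601 ÷ 7 = 85 full weeks with remainder 6, so 85 more Sundays after the first → 86.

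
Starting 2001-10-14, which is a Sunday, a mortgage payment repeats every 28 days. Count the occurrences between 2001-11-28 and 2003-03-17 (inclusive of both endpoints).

17

Occurrences land 28·i days after 2001-10-14 for i = 0, 1, 2, …
2001-11-28 is 45 days after the start; 45 ÷ 28 = 1 remainder 17; since the remainder is 17, round up to i = 2. First occurrence in the window: #3 on 2001-12-09 (2×28 = 56 days in).
2003-03-17 is 519 days after the start; 519 ÷ 28 = 18 remainder 15. Last occurrence in the window: #19 on 2003-03-02.
Occurrences #3 through #19: 17 in total.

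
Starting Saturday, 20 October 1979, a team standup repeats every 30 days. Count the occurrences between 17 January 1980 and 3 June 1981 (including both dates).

17

Occurrences land 30·i days after 20 October 1979 for i = 0, 1, 2, …
17 January 1980 is 89 days after the start; 89 ÷ 30 = 2 remainder 29; since the remainder is 29, round up to i = 3. First occurrence in the window: #4 on 18 January 1980 (3×30 = 90 days in).
3 June 1981 is 592 days after the start; 592 ÷ 30 = 19 remainder 22. Last occurrence in the window: #20 on 12 May 1981.
Occurrences #4 through #20: 17 in total.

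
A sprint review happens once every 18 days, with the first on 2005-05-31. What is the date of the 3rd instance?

2005-07-06

The 3rd occurrence is 2 intervals after the first: 2 × 18 = 36 days after 2005-05-31.
May has 31 days — 0 days to the end of May leaves 36.
June has 30 days (6 left).
6 days into July → 2005-07-06.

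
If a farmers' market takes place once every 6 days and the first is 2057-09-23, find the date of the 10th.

The 10th occurrence is 9 intervals after the first: 9 × 6 = 54 days after 2057-09-23.
September has 30 days — 7 days to the end of September leaves 47.
October has 31 days (16 left).
16 days into November → 2057-11-16.

2057-11-16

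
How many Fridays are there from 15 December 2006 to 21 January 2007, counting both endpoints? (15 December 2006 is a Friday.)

15 December 2006 is a Friday; the first Friday on or after it is 15 December 2006.
From 15 December 2006 to 21 January 2007: 16 + 21 = 37 days (rest of December, January).
37 ÷ 7 = 5 full weeks with remainder 2, so 5 more Fridays after the first → 6.

6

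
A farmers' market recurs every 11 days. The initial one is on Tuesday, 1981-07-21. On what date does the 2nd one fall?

The 2nd occurrence is 1 interval after the first: 1 × 11 = 11 days after 1981-07-21.
July has 31 days — 10 days to the end of July leaves 1.
1 day into August → 1981-08-01.

1981-08-01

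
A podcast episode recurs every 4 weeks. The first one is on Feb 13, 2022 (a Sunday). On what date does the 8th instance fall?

The 8th occurrence is 7 intervals after the first: 7 × 28 = 196 days after Feb 13, 2022.
Feb has 28 days — 15 days to the end of Feb leaves 181.
Mar has 31 days (150 left).
Apr has 30 days (120 left).
May has 31 days (89 left).
Jun has 30 days (59 left).
Jul has 31 days (28 left).
28 days into Aug → Aug 28, 2022.

Aug 28, 2022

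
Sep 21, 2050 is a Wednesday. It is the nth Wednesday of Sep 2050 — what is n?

Day 21 falls in week ⌈21/7⌉ of the month.
Days 1–7 hold the 1st Wednesday, 8–14 the 2nd, 15–21 the 3rd, 22–28 the 4th, 29–31 the 5th.
21 is in the range for the 3rd.

3rd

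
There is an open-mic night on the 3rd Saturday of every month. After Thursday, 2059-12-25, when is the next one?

December 2059 starts on a Monday; its first Saturday is the 6th, so the 3rd Saturday is the 20th — 2059-12-20.
That is not after 2059-12-25, so look at January 2060.
January 2060 starts on a Thursday; its first Saturday is the 3rd, so the 3rd Saturday is the 17th — 2060-01-17.

2060-01-17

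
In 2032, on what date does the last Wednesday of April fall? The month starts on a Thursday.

April 2032 begins on a Thursday, so the first Wednesday is April 7 (6 days later).
April 2032 has 30 days. Adding weeks: 7, 14, 21, 28 — the last one ≤ 30 is the 28th.

28 April 2032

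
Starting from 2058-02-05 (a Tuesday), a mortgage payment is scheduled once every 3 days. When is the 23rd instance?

2058-04-12

The 23rd occurrence is 22 intervals after the first: 22 × 3 = 66 days after 2058-02-05.
February has 28 days — 23 days to the end of February leaves 43.
March has 31 days (12 left).
12 days into April → 2058-04-12.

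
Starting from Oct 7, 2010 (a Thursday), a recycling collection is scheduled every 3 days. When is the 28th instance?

The 28th occurrence is 27 intervals after the first: 27 × 3 = 81 days after Oct 7, 2010.
Oct has 31 days — 24 days to the end of Oct leaves 57.
Nov has 30 days (27 left).
27 days into Dec → Dec 27, 2010.

Dec 27, 2010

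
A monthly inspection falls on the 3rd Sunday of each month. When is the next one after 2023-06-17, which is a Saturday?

2023-06-18

June 2023 starts on a Thursday; its first Sunday is the 4th, so the 3rd Sunday is the 18th — 2023-06-18.
2023-06-18 is after 2023-06-17, so that is the next one.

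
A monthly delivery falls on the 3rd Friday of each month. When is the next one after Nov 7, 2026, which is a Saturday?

Nov 20, 2026

Nov 2026 starts on a Sunday; its first Friday is the 6th, so the 3rd Friday is the 20th — Nov 20, 2026.
Nov 20, 2026 is after Nov 7, 2026, so that is the next one.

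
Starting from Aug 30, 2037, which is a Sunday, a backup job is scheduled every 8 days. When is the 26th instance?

Mar 18, 2038

The 26th occurrence is 25 intervals after the first: 25 × 8 = 200 days after Aug 30, 2037.
Aug has 31 days — 1 day to the end of Aug leaves 199.
Sep has 30 days (169 left).
Oct has 31 days (138 left).
Nov has 30 days (108 left).
Dec has 31 days (77 left).
Jan has 31 days (46 left).
Feb has 28 days (18 left).
18 days into Mar → Mar 18, 2038.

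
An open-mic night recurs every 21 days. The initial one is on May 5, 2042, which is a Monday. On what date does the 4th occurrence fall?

July 7, 2042

The 4th occurrence is 3 intervals after the first: 3 × 21 = 63 days after May 5, 2042.
May has 31 days — 26 days to the end of May leaves 37.
June has 30 days (7 left).
7 days into July → July 7, 2042.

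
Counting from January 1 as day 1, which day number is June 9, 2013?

160

Days in months before June: 31 + 28 + 31 + 30 + 31 = 151.
Plus 9 days into June → day 160.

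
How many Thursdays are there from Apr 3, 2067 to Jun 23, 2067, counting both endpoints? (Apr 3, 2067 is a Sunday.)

12

Apr 3, 2067 is a Sunday; the first Thursday on or after it is Apr 7, 2067 (4 days later).
From Apr 7, 2067 to Jun 23, 2067: 23 + 31 + 23 = 77 days (rest of Apr, May, Jun).
77 ÷ 7 = 11 full weeks with remainder 0, so 11 more Thursdays after the first → 12.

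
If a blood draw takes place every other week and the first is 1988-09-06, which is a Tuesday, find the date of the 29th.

1989-10-03

The 29th occurrence is 28 intervals after the first: 28 × 14 = 392 days after 1988-09-06.
September has 30 days — 24 days to the end of September leaves 368.
October has 31 days (337 left).
November has 30 days (307 left).
December has 31 days (276 left).
January has 31 days (245 left).
February has 28 days (217 left).
March has 31 days (186 left).
April has 30 days (156 left).
May has 31 days (125 left).
June has 30 days (95 left).
July has 31 days (64 left).
August has 31 days (33 left).
September has 30 days (3 left).
3 days into October → 1989-10-03.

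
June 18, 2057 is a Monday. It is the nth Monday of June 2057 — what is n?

3rd

Day 18 falls in week ⌈18/7⌉ of the month.
Days 1–7 hold the 1st Monday, 8–14 the 2nd, 15–21 the 3rd, 22–28 the 4th, 29–31 the 5th.
18 is in the range for the 3rd.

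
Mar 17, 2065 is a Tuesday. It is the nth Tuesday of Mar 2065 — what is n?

Day 17 falls in week ⌈17/7⌉ of the month.
Days 1–7 hold the 1st Tuesday, 8–14 the 2nd, 15–21 the 3rd, 22–28 the 4th, 29–31 the 5th.
17 is in the range for the 3rd.

3rd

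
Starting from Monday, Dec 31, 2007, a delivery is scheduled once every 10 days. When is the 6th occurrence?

Feb 19, 2008

The 6th occurrence is 5 intervals after the first: 5 × 10 = 50 days after Dec 31, 2007.
Dec has 31 days — 0 days to the end of Dec leaves 50.
Jan has 31 days (19 left).
19 days into Feb → Feb 19, 2008.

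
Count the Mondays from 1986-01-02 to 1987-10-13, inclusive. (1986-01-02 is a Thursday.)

1986-01-02 is a Thursday; the first Monday on or after it is 1986-01-06 (4 days later).
From 1986-01-06 to 1987-10-13: 359 + 286 = 645 days (rest of 1986, to 1987-10-13 in 1987).
645 ÷ 7 = 92 full weeks with remainder 1, so 92 more Mondays after the first → 93.

93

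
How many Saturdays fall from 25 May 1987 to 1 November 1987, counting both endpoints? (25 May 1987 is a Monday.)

25 May 1987 is a Monday; the first Saturday on or after it is 30 May 1987 (5 days later).
From 30 May 1987 to 1 November 1987: 1 + 30 + 31 + 31 + 30 + 31 + 1 = 155 days (rest of May, June, July, August, September, October, November).
155 ÷ 7 = 22 full weeks with remainder 1, so 22 more Saturdays after the first → 23.

23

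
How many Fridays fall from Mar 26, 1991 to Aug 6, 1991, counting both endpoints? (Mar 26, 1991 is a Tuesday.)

Mar 26, 1991 is a Tuesday; the first Friday on or after it is Mar 29, 1991 (3 days later).
From Mar 29, 1991 to Aug 6, 1991: 2 + 30 + 31 + 30 + 31 + 6 = 130 days (rest of Mar, Apr, May, Jun, Jul, Aug).
130 ÷ 7 = 18 full weeks with remainder 4, so 18 more Fridays after the first → 19.

19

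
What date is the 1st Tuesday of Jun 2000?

Jun 6, 2000

Jun 2000 begins on a Thursday, so the first Tuesday is Jun 6 (5 days later).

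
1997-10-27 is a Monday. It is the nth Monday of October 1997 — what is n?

Day 27 falls in week ⌈27/7⌉ of the month.
Days 1–7 hold the 1st Monday, 8–14 the 2nd, 15–21 the 3rd, 22–28 the 4th, 29–31 the 5th.
27 is in the range for the 4th.

4th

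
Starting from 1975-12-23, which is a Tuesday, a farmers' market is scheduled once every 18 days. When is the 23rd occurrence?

1977-01-22

The 23rd occurrence is 22 intervals after the first: 22 × 18 = 396 days after 1975-12-23.
December has 31 days — 8 days to the end of December leaves 388.
January has 31 days (357 left).
February has 29 days (328 left).
March has 31 days (297 left).
April has 30 days (267 left).
May has 31 days (236 left).
June has 30 days (206 left).
July has 31 days (175 left).
August has 31 days (144 left).
September has 30 days (114 left).
October has 31 days (83 left).
November has 30 days (53 left).
December has 31 days (22 left).
22 days into January → 1977-01-22.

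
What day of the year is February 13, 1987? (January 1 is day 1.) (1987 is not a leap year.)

44

Days in months before February: 31 = 31.
Plus 13 days into February → day 44.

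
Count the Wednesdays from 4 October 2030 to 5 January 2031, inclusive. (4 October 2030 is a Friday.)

13

4 October 2030 is a Friday; the first Wednesday on or after it is 9 October 2030 (5 days later).
From 9 October 2030 to 5 January 2031: 22 + 30 + 31 + 5 = 88 days (rest of October, November, December, January).
88 ÷ 7 = 12 full weeks with remainder 4, so 12 more Wednesdays after the first → 13.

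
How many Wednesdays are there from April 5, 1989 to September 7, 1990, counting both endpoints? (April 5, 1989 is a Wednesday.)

April 5, 1989 is a Wednesday; the first Wednesday on or after it is April 5, 1989.
From April 5, 1989 to September 7, 1990: 270 + 250 = 520 days (rest of 1989, to September 7, 1990 in 1990).
520 ÷ 7 = 74 full weeks with remainder 2, so 74 more Wednesdays after the first → 75.

75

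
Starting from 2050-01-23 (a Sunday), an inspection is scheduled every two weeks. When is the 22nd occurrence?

2050-11-13

The 22nd occurrence is 21 intervals after the first: 21 × 14 = 294 days after 2050-01-23.
January has 31 days — 8 days to the end of January leaves 286.
February has 28 days (258 left).
March has 31 days (227 left).
April has 30 days (197 left).
May has 31 days (166 left).
June has 30 days (136 left).
July has 31 days (105 left).
August has 31 days (74 left).
September has 30 days (44 left).
October has 31 days (13 left).
13 days into November → 2050-11-13.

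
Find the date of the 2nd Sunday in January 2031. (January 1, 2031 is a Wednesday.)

January 2031 begins on a Wednesday, so the first Sunday is January 5 (4 days later).
The 2nd Sunday is 1 weeks later: 5 + 7 = 12.

January 12, 2031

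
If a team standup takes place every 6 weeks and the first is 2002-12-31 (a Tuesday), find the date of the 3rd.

The 3rd occurrence is 2 intervals after the first: 2 × 42 = 84 days after 2002-12-31.
December has 31 days — 0 days to the end of December leaves 84.
January has 31 days (53 left).
February has 28 days (25 left).
25 days into March → 2003-03-25.

2003-03-25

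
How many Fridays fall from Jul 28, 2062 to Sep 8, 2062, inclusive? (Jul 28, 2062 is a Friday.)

Jul 28, 2062 is a Friday; the first Friday on or after it is Jul 28, 2062.
From Jul 28, 2062 to Sep 8, 2062: 3 + 31 + 8 = 42 days (rest of Jul, Aug, Sep).
42 ÷ 7 = 6 full weeks with remainder 0, so 6 more Fridays after the first → 7.

7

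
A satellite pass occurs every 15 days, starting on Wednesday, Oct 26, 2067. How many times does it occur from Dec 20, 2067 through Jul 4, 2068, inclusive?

13

Occurrences land 15·i days after Oct 26, 2067 for i = 0, 1, 2, …
Dec 20, 2067 is 55 days after the start; 55 ÷ 15 = 3 remainder 10; since the remainder is 10, round up to i = 4. First occurrence in the window: #5 on Dec 25, 2067 (4×15 = 60 days in).
Jul 4, 2068 is 252 days after the start; 252 ÷ 15 = 16 remainder 12. Last occurrence in the window: #17 on Jun 22, 2068.
Occurrences #5 through #17: 13 in total.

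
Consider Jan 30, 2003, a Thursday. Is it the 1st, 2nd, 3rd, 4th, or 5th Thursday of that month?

Day 30 falls in week ⌈30/7⌉ of the month.
Days 1–7 hold the 1st Thursday, 8–14 the 2nd, 15–21 the 3rd, 22–28 the 4th, 29–31 the 5th.
30 is in the range for the 5th.

5th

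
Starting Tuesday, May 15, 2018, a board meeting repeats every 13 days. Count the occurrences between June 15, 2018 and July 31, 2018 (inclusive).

3

Occurrences land 13·i days after May 15, 2018 for i = 0, 1, 2, …
June 15, 2018 is 31 days after the start; 31 ÷ 13 = 2 remainder 5; since the remainder is 5, round up to i = 3. First occurrence in the window: #4 on June 23, 2018 (3×13 = 39 days in).
July 31, 2018 is 77 days after the start; 77 ÷ 13 = 5 remainder 12. Last occurrence in the window: #6 on July 19, 2018.
Occurrences #4 through #6: 3 in total.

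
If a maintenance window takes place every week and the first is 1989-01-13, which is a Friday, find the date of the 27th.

1989-07-14

The 27th occurrence is 26 intervals after the first: 26 × 7 = 182 days after 1989-01-13.
January has 31 days — 18 days to the end of January leaves 164.
February has 28 days (136 left).
March has 31 days (105 left).
April has 30 days (75 left).
May has 31 days (44 left).
June has 30 days (14 left).
14 days into July → 1989-07-14.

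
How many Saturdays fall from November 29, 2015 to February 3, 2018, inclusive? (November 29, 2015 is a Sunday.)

November 29, 2015 is a Sunday; the first Saturday on or after it is December 5, 2015 (6 days later).
From December 5, 2015 to February 3, 2018: 26 + 366 + 365 + 34 = 791 days (rest of 2015, 2016, 2017, to February 3, 2018 in 2018).
791 ÷ 7 = 113 full weeks with remainder 0, so 113 more Saturdays after the first → 114.

114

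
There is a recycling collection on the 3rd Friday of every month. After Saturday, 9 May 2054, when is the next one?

May 2054 starts on a Friday; its first Friday is the 1st, so the 3rd Friday is the 15th — 15 May 2054.
15 May 2054 is after 9 May 2054, so that is the next one.

15 May 2054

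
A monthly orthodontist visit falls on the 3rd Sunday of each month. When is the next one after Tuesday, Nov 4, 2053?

Nov 16, 2053

Nov 2053 starts on a Saturday; its first Sunday is the 2nd, so the 3rd Sunday is the 16th — Nov 16, 2053.
Nov 16, 2053 is after Nov 4, 2053, so that is the next one.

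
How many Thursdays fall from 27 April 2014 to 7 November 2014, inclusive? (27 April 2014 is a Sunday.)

27 April 2014 is a Sunday; the first Thursday on or after it is 1 May 2014 (4 days later).
From 1 May 2014 to 7 November 2014: 30 + 30 + 31 + 31 + 30 + 31 + 7 = 190 days (rest of May, June, July, August, September, October, November).
190 ÷ 7 = 27 full weeks with remainder 1, so 27 more Thursdays after the first → 28.

28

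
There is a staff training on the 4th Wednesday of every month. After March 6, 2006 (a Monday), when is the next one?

March 22, 2006

March 2006 starts on a Wednesday; its first Wednesday is the 1st, so the 4th Wednesday is the 22nd — March 22, 2006.
March 22, 2006 is after March 6, 2006, so that is the next one.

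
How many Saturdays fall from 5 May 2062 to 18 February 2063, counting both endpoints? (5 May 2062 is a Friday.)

42

5 May 2062 is a Friday; the first Saturday on or after it is 6 May 2062 (1 day later).
From 6 May 2062 to 18 February 2063: 25 + 30 + 31 + 31 + 30 + 31 + 30 + 31 + 31 + 18 = 288 days (rest of May, June, July, August, September, October, November, December, January, February).
288 ÷ 7 = 41 full weeks with remainder 1, so 41 more Saturdays after the first → 42.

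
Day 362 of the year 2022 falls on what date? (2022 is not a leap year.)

Dec 28, 2022

Jan has 31 days (362 − 31 = 331 remain).
Feb has 28 days (331 − 28 = 303 remain).
Mar has 31 days (303 − 31 = 272 remain).
Apr has 30 days (272 − 30 = 242 remain).
May has 31 days (242 − 31 = 211 remain).
Jun has 30 days (211 − 30 = 181 remain).
Jul has 31 days (181 − 31 = 150 remain).
Aug has 31 days (150 − 31 = 119 remain).
Sep has 30 days (119 − 30 = 89 remain).
Oct has 31 days (89 − 31 = 58 remain).
Nov has 30 days (58 − 30 = 28 remain).
28 into Dec → Dec 28.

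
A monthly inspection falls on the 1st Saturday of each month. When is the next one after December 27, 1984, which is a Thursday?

January 5, 1985

December 1984 starts on a Saturday, so its 1st Saturday is December 1, 1984.
That is not after December 27, 1984, so look at January 1985.
January 1985 starts on a Tuesday, so its 1st Saturday is January 5, 1985 (4 days in).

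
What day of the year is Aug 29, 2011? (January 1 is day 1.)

Days in months before Aug: 31 + 28 + 31 + 30 + 31 + 30 + 31 = 212.
Plus 29 days into Aug → day 241.

241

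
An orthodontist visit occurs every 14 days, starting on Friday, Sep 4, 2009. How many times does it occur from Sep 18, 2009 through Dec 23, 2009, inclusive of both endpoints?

7

Occurrences land 14·i days after Sep 4, 2009 for i = 0, 1, 2, …
Sep 18, 2009 is 14 days after the start; 14 ÷ 14 = 1 remainder 0. First occurrence in the window: #2 on Sep 18, 2009 (1×14 = 14 days in).
Dec 23, 2009 is 110 days after the start; 110 ÷ 14 = 7 remainder 12. Last occurrence in the window: #8 on Dec 11, 2009.
Occurrences #2 through #8: 7 in total.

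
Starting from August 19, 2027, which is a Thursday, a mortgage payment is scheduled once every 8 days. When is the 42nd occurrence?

July 12, 2028

The 42nd occurrence is 41 intervals after the first: 41 × 8 = 328 days after August 19, 2027.
August has 31 days — 12 days to the end of August leaves 316.
September has 30 days (286 left).
October has 31 days (255 left).
November has 30 days (225 left).
December has 31 days (194 left).
January has 31 days (163 left).
February has 29 days (134 left).
March has 31 days (103 left).
April has 30 days (73 left).
May has 31 days (42 left).
June has 30 days (12 left).
12 days into July → July 12, 2028.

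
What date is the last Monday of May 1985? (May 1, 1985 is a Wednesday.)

May 27, 1985

May 1985 begins on a Wednesday, so the first Monday is May 6 (5 days later).
May 1985 has 31 days. Adding weeks: 6, 13, 20, 27 — the last one ≤ 31 is the 27th.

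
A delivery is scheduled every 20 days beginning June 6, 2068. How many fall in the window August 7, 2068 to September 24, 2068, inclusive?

Occurrences land 20·i days after June 6, 2068 for i = 0, 1, 2, …
August 7, 2068 is 62 days after the start; 62 ÷ 20 = 3 remainder 2; since the remainder is 2, round up to i = 4. First occurrence in the window: #5 on August 25, 2068 (4×20 = 80 days in).
September 24, 2068 is 110 days after the start; 110 ÷ 20 = 5 remainder 10. Last occurrence in the window: #6 on September 14, 2068.
Occurrences #5 through #6: 2 in total.

2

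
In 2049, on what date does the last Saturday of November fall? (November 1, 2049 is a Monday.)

November 2049 begins on a Monday, so the first Saturday is November 6 (5 days later).
November 2049 has 30 days. Adding weeks: 6, 13, 20, 27 — the last one ≤ 30 is the 27th.

2049-11-27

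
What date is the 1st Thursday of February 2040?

The first Thursday of February 2040 is February 2.

February 2, 2040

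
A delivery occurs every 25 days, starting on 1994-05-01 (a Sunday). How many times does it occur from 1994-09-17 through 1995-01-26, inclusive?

5

Occurrences land 25·i days after 1994-05-01 for i = 0, 1, 2, …
1994-09-17 is 139 days after the start; 139 ÷ 25 = 5 remainder 14; since the remainder is 14, round up to i = 6. First occurrence in the window: #7 on 1994-09-28 (6×25 = 150 days in).
1995-01-26 is 270 days after the start; 270 ÷ 25 = 10 remainder 20. Last occurrence in the window: #11 on 1995-01-06.
Occurrences #7 through #11: 5 in total.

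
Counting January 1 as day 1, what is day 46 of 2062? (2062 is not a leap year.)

January has 31 days (46 − 31 = 15 remain).
15 into February → February 15.

February 15, 2062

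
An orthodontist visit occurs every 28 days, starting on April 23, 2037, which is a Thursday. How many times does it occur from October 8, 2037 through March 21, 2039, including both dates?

19

Occurrences land 28·i days after April 23, 2037 for i = 0, 1, 2, …
October 8, 2037 is 168 days after the start; 168 ÷ 28 = 6 remainder 0. First occurrence in the window: #7 on October 8, 2037 (6×28 = 168 days in).
March 21, 2039 is 697 days after the start; 697 ÷ 28 = 24 remainder 25. Last occurrence in the window: #25 on February 24, 2039.
Occurrences #7 through #25: 19 in total.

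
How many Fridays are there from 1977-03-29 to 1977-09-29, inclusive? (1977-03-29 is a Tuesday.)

1977-03-29 is a Tuesday; the first Friday on or after it is 1977-04-01 (3 days later).
From 1977-04-01 to 1977-09-29: 29 + 31 + 30 + 31 + 31 + 29 = 181 days (rest of April, May, June, July, August, September).
181 ÷ 7 = 25 full weeks with remainder 6, so 25 more Fridays after the first → 26.

26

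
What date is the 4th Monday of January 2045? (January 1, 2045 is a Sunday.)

23 January 2045

January 2045 begins on a Sunday, so the first Monday is January 2 (1 day later).
The 4th Monday is 3 weeks later: 2 + 21 = 23.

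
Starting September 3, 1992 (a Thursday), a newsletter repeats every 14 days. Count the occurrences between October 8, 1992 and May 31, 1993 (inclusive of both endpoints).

17

Occurrences land 14·i days after September 3, 1992 for i = 0, 1, 2, …
October 8, 1992 is 35 days after the start; 35 ÷ 14 = 2 remainder 7; since the remainder is 7, round up to i = 3. First occurrence in the window: #4 on October 15, 1992 (3×14 = 42 days in).
May 31, 1993 is 270 days after the start; 270 ÷ 14 = 19 remainder 4. Last occurrence in the window: #20 on May 27, 1993.
Occurrences #4 through #20: 17 in total.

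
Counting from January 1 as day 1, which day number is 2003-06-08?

Days in months before June: 31 + 28 + 31 + 30 + 31 = 151.
Plus 8 days into June → day 159.

159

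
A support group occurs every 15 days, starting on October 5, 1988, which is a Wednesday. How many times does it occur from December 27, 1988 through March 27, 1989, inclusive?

6

Occurrences land 15·i days after October 5, 1988 for i = 0, 1, 2, …
December 27, 1988 is 83 days after the start; 83 ÷ 15 = 5 remainder 8; since the remainder is 8, round up to i = 6. First occurrence in the window: #7 on January 3, 1989 (6×15 = 90 days in).
March 27, 1989 is 173 days after the start; 173 ÷ 15 = 11 remainder 8. Last occurrence in the window: #12 on March 19, 1989.
Occurrences #7 through #12: 6 in total.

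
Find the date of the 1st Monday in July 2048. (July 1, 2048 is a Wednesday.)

2048-07-06

July 2048 begins on a Wednesday, so the first Monday is July 6 (5 days later).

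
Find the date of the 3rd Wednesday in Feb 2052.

Feb 2052 begins on a Thursday, so the first Wednesday is Feb 7 (6 days later).
The 3rd Wednesday is 2 weeks later: 7 + 14 = 21.

Feb 21, 2052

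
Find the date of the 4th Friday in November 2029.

November 2029 begins on a Thursday, so the first Friday is November 2 (1 day later).
The 4th Friday is 3 weeks later: 2 + 21 = 23.

23 November 2029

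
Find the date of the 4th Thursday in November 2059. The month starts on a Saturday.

November 2059 begins on a Saturday, so the first Thursday is November 6 (5 days later).
The 4th Thursday is 3 weeks later: 6 + 21 = 27.

November 27, 2059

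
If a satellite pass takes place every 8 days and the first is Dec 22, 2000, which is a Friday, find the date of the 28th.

The 28th occurrence is 27 intervals after the first: 27 × 8 = 216 days after Dec 22, 2000.
Dec has 31 days — 9 days to the end of Dec leaves 207.
Jan has 31 days (176 left).
Feb has 28 days (148 left).
Mar has 31 days (117 left).
Apr has 30 days (87 left).
May has 31 days (56 left).
Jun has 30 days (26 left).
26 days into Jul → Jul 26, 2001.

Jul 26, 2001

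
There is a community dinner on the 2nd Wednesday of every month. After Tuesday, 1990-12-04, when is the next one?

1990-12-12

December 1990 starts on a Saturday; its first Wednesday is the 5th, so the 2nd Wednesday is the 12th — 1990-12-12.
1990-12-12 is after 1990-12-04, so that is the next one.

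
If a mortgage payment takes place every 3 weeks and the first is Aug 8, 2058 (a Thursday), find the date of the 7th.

Dec 12, 2058

The 7th occurrence is 6 intervals after the first: 6 × 21 = 126 days after Aug 8, 2058.
Aug has 31 days — 23 days to the end of Aug leaves 103.
Sep has 30 days (73 left).
Oct has 31 days (42 left).
Nov has 30 days (12 left).
12 days into Dec → Dec 12, 2058.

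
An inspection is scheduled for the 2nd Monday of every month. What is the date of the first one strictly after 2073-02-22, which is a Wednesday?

2073-03-13

February 2073 starts on a Wednesday; its first Monday is the 6th, so the 2nd Monday is the 13th — 2073-02-13.
That is not after 2073-02-22, so look at March 2073.
March 2073 starts on a Wednesday; its first Monday is the 6th, so the 2nd Monday is the 13th — 2073-03-13.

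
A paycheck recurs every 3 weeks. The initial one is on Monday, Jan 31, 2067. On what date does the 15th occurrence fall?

The 15th occurrence is 14 intervals after the first: 14 × 21 = 294 days after Jan 31, 2067.
Jan has 31 days — 0 days to the end of Jan leaves 294.
Feb has 28 days (266 left).
Mar has 31 days (235 left).
Apr has 30 days (205 left).
May has 31 days (174 left).
Jun has 30 days (144 left).
Jul has 31 days (113 left).
Aug has 31 days (82 left).
Sep has 30 days (52 left).
Oct has 31 days (21 left).
21 days into Nov → Nov 21, 2067.

Nov 21, 2067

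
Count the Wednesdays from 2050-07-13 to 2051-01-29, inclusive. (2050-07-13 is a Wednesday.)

2050-07-13 is a Wednesday; the first Wednesday on or after it is 2050-07-13.
From 2050-07-13 to 2051-01-29: 18 + 31 + 30 + 31 + 30 + 31 + 29 = 200 days (rest of July, August, September, October, November, December, January).
200 ÷ 7 = 28 full weeks with remainder 4, so 28 more Wednesdays after the first → 29.

29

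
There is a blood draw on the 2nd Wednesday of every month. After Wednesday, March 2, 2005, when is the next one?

March 9, 2005

March 2005 starts on a Tuesday; its first Wednesday is the 2nd, so the 2nd Wednesday is the 9th — March 9, 2005.
March 9, 2005 is after March 2, 2005, so that is the next one.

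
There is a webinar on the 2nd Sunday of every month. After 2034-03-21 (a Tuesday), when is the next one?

March 2034 starts on a Wednesday; its first Sunday is the 5th, so the 2nd Sunday is the 12th — 2034-03-12.
That is not after 2034-03-21, so look at April 2034.
April 2034 starts on a Saturday; its first Sunday is the 2nd, so the 2nd Sunday is the 9th — 2034-04-09.

2034-04-09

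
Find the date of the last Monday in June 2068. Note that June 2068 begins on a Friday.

June 2068 begins on a Friday, so the first Monday is June 4 (3 days later).
June 2068 has 30 days. Adding weeks: 4, 11, 18, 25 — the last one ≤ 30 is the 25th.

June 25, 2068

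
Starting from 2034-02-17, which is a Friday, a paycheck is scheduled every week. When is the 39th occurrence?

The 39th occurrence is 38 intervals after the first: 38 × 7 = 266 days after 2034-02-17.
February has 28 days — 11 days to the end of February leaves 255.
March has 31 days (224 left).
April has 30 days (194 left).
May has 31 days (163 left).
June has 30 days (133 left).
July has 31 days (102 left).
August has 31 days (71 left).
September has 30 days (41 left).
October has 31 days (10 left).
10 days into November → 2034-11-10.

2034-11-10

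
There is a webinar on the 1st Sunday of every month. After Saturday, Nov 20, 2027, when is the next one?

Nov 2027 starts on a Monday, so its 1st Sunday is Nov 7, 2027 (6 days in).
That is not after Nov 20, 2027, so look at Dec 2027.
Dec 2027 starts on a Wednesday, so its 1st Sunday is Dec 5, 2027 (4 days in).

Dec 5, 2027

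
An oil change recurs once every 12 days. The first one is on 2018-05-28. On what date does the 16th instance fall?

The 16th occurrence is 15 intervals after the first: 15 × 12 = 180 days after 2018-05-28.
May has 31 days — 3 days to the end of May leaves 177.
June has 30 days (147 left).
July has 31 days (116 left).
August has 31 days (85 left).
September has 30 days (55 left).
October has 31 days (24 left).
24 days into November → 2018-11-24.

2018-11-24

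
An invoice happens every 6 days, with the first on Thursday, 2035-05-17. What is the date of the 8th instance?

The 8th occurrence is 7 intervals after the first: 7 × 6 = 42 days after 2035-05-17.
May has 31 days — 14 days to the end of May leaves 28.
28 days into June → 2035-06-28.

2035-06-28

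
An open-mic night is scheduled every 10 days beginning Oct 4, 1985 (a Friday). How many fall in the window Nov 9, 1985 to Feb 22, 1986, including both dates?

Occurrences land 10·i days after Oct 4, 1985 for i = 0, 1, 2, …
Nov 9, 1985 is 36 days after the start; 36 ÷ 10 = 3 remainder 6; since the remainder is 6, round up to i = 4. First occurrence in the window: #5 on Nov 13, 1985 (4×10 = 40 days in).
Feb 22, 1986 is 141 days after the start; 141 ÷ 10 = 14 remainder 1. Last occurrence in the window: #15 on Feb 21, 1986.
Occurrences #5 through #15: 11 in total.

11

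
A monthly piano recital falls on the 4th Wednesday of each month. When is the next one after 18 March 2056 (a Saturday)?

March 2056 starts on a Wednesday; its first Wednesday is the 1st, so the 4th Wednesday is the 22nd — 22 March 2056.
22 March 2056 is after 18 March 2056, so that is the next one.

22 March 2056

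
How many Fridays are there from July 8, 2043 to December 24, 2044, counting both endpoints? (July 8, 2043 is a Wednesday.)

77

July 8, 2043 is a Wednesday; the first Friday on or after it is July 10, 2043 (2 days later).
From July 10, 2043 to December 24, 2044: 174 + 359 = 533 days (rest of 2043, to December 24, 2044 in 2044).
533 ÷ 7 = 76 full weeks with remainder 1, so 76 more Fridays after the first → 77.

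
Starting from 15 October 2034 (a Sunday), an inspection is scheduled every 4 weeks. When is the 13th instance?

The 13th occurrence is 12 intervals after the first: 12 × 28 = 336 days after 15 October 2034.
October has 31 days — 16 days to the end of October leaves 320.
November has 30 days (290 left).
December has 31 days (259 left).
January has 31 days (228 left).
February has 28 days (200 left).
March has 31 days (169 left).
April has 30 days (139 left).
May has 31 days (108 left).
June has 30 days (78 left).
July has 31 days (47 left).
August has 31 days (16 left).
16 days into September → 16 September 2035.

16 September 2035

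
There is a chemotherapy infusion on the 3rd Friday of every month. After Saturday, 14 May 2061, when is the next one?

May 2061 starts on a Sunday; its first Friday is the 6th, so the 3rd Friday is the 20th — 20 May 2061.
20 May 2061 is after 14 May 2061, so that is the next one.

20 May 2061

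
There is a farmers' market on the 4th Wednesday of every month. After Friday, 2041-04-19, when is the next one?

April 2041 starts on a Monday; its first Wednesday is the 3rd, so the 4th Wednesday is the 24th — 2041-04-24.
2041-04-24 is after 2041-04-19, so that is the next one.

2041-04-24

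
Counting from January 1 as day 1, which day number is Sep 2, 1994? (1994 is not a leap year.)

245

Days in months before Sep: 31 + 28 + 31 + 30 + 31 + 30 + 31 + 31 = 243.
Plus 2 days into Sep → day 245.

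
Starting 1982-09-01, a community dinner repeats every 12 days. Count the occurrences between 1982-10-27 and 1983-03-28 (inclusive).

Occurrences land 12·i days after 1982-09-01 for i = 0, 1, 2, …
1982-10-27 is 56 days after the start; 56 ÷ 12 = 4 remainder 8; since the remainder is 8, round up to i = 5. First occurrence in the window: #6 on 1982-10-31 (5×12 = 60 days in).
1983-03-28 is 208 days after the start; 208 ÷ 12 = 17 remainder 4. Last occurrence in the window: #18 on 1983-03-24.
Occurrences #6 through #18: 13 in total.

13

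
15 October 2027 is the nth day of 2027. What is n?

Days in months before October: 31 + 28 + 31 + 30 + 31 + 30 + 31 + 31 + 30 = 273.
Plus 15 days into October → day 288.

288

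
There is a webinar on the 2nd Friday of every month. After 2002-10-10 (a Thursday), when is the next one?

October 2002 starts on a Tuesday; its first Friday is the 4th, so the 2nd Friday is the 11th — 2002-10-11.
2002-10-11 is after 2002-10-10, so that is the next one.

2002-10-11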